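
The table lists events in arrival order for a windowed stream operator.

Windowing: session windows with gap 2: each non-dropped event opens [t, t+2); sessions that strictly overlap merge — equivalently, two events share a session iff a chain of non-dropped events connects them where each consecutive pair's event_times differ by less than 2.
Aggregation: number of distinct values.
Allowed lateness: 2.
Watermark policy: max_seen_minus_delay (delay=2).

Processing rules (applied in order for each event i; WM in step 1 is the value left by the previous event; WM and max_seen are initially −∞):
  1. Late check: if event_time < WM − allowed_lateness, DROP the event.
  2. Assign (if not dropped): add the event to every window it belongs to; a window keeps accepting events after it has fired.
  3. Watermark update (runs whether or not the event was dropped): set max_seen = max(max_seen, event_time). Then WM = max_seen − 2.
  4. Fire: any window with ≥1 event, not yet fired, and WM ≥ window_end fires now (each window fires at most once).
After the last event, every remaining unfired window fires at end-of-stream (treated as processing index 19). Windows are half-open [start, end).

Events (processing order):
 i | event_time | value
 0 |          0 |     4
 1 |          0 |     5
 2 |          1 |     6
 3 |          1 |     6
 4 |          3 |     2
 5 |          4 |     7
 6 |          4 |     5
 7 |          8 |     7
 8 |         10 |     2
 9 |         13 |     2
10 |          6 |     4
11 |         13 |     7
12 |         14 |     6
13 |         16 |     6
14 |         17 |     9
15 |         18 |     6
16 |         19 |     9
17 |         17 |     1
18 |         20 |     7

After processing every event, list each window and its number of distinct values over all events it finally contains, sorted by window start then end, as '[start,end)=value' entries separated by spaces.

i=0 t=0 v=4: → [0,2); WM=-2
i=1 t=0 v=5: → [0,2); WM=-2
i=2 t=1 v=6: → [0,3); WM=-1
i=3 t=1 v=6: → [0,3); WM=-1
i=4 t=3 v=2: → [3,5); WM=1
i=5 t=4 v=7: → [3,6); WM=2
i=6 t=4 v=5: → [3,6); WM=2
i=7 t=8 v=7: → [8,10); WM=6
i=8 t=10 v=2: → [10,12); WM=8
i=9 t=13 v=2: → [13,15); WM=11
i=10 t=6 v=4: DROP (t<11-2); WM=11
i=11 t=13 v=7: → [13,15); WM=11
i=12 t=14 v=6: → [13,16); WM=12
i=13 t=16 v=6: → [16,18); WM=14
i=14 t=17 v=9: → [16,19); WM=15
i=15 t=18 v=6: → [16,20); WM=16
i=16 t=19 v=9: → [16,21); WM=17
i=17 t=17 v=1: → [16,21); WM=17
i=18 t=20 v=7: → [16,22); WM=18

[0,3)=3 [3,6)=3 [8,10)=1 [10,12)=1 [13,16)=3 [16,22)=4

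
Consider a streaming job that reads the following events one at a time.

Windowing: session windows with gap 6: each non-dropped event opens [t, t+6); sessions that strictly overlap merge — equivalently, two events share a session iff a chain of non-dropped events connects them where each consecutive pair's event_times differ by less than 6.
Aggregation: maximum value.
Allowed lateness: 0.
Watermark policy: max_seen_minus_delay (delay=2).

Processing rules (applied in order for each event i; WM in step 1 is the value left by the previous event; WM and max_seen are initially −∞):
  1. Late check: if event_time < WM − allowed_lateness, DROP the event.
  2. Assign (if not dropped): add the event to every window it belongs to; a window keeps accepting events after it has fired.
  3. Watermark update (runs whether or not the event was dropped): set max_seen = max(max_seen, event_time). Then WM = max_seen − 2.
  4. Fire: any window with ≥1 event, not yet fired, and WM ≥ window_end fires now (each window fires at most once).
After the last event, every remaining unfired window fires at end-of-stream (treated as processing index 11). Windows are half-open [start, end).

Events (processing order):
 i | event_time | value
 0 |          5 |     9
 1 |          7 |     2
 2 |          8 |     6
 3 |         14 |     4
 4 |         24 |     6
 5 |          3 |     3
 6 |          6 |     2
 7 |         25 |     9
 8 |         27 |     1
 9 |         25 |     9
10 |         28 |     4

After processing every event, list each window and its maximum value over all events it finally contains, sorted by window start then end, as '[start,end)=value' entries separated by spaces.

i=0 t=5 v=9: → [5,11); WM=3
i=1 t=7 v=2: → [5,13); WM=5
i=2 t=8 v=6: → [5,14); WM=6
i=3 t=14 v=4: → [14,20); WM=12
i=4 t=24 v=6: → [24,30); WM=22
i=5 t=3 v=3: DROP (t<22-0); WM=22
i=6 t=6 v=2: DROP (t<22-0); WM=22
i=7 t=25 v=9: → [24,31); WM=23
i=8 t=27 v=1: → [24,33); WM=25
i=9 t=25 v=9: → [24,33); WM=25
i=10 t=28 v=4: → [24,34); WM=26

[5,14)=9 [14,20)=4 [24,34)=9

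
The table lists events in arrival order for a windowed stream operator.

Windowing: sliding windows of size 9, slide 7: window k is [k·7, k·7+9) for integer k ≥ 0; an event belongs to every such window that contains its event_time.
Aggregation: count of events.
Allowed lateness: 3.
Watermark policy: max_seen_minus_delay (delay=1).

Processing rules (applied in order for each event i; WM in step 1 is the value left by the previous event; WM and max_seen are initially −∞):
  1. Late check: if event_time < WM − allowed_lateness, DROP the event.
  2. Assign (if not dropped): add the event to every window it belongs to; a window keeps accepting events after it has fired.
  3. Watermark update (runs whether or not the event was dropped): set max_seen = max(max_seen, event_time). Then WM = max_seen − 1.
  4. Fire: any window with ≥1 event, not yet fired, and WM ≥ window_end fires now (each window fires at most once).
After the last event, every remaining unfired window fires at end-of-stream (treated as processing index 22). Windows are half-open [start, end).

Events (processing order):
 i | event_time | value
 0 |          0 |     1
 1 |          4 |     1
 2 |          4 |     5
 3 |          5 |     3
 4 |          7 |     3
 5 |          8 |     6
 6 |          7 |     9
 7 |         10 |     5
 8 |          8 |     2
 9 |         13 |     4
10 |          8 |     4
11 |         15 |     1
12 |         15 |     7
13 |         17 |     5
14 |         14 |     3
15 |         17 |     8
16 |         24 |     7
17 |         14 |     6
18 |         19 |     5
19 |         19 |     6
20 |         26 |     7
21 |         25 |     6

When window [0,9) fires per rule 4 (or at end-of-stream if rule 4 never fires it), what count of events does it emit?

i=0 t=0 v=1: → [0,9); WM=-1
i=1 t=4 v=1: → [0,9); WM=3
i=2 t=4 v=5: → [0,9); WM=3
i=3 t=5 v=3: → [0,9); WM=4
i=4 t=7 v=3: → [7,16),[0,9); WM=6
i=5 t=8 v=6: → [7,16),[0,9); WM=7
i=6 t=7 v=9: → [7,16),[0,9); WM=7
i=7 t=10 v=5: → [7,16); WM=9; [0,9) fires=7
i=8 t=8 v=2: → [7,16),[0,9); WM=9
i=9 t=13 v=4: → [7,16); WM=12
i=10 t=8 v=4: DROP (t<12-3); WM=12
i=11 t=15 v=1: → [14,23),[7,16); WM=14
i=12 t=15 v=7: → [14,23),[7,16); WM=14
i=13 t=17 v=5: → [14,23); WM=16; [7,16) fires=8
i=14 t=14 v=3: → [14,23),[7,16); WM=16
i=15 t=17 v=8: → [14,23); WM=16
i=16 t=24 v=7: → [21,30); WM=23; [14,23) fires=5
i=17 t=14 v=6: DROP (t<23-3); WM=23
i=18 t=19 v=5: DROP (t<23-3); WM=23
i=19 t=19 v=6: DROP (t<23-3); WM=23
i=20 t=26 v=7: → [21,30); WM=25
i=21 t=25 v=6: → [21,30); WM=25

7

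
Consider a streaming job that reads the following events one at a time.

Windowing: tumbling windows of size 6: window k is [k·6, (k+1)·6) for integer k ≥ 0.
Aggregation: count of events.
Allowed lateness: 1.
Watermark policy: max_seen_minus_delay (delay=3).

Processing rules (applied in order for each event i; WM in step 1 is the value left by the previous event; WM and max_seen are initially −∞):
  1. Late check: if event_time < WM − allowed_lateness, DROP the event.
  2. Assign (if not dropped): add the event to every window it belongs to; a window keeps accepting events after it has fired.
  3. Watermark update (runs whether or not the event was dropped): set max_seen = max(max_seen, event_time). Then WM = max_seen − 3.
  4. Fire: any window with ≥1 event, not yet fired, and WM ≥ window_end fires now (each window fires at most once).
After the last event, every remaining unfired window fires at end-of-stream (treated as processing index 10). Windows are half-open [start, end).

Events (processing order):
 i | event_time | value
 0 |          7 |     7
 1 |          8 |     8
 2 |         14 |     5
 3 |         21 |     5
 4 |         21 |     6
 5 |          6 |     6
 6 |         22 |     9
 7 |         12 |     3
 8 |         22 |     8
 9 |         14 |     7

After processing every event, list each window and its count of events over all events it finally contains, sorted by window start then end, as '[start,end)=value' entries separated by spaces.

i=0 t=7 v=7: → [6,12); WM=4
i=1 t=8 v=8: → [6,12); WM=5
i=2 t=14 v=5: → [12,18); WM=11
i=3 t=21 v=5: → [18,24); WM=18; [6,12) fires=2 [12,18) fires=1
i=4 t=21 v=6: → [18,24); WM=18
i=5 t=6 v=6: DROP (t<18-1); WM=18
i=6 t=22 v=9: → [18,24); WM=19
i=7 t=12 v=3: DROP (t<19-1); WM=19
i=8 t=22 v=8: → [18,24); WM=19
i=9 t=14 v=7: DROP (t<19-1); WM=19

[6,12)=2 [12,18)=1 [18,24)=4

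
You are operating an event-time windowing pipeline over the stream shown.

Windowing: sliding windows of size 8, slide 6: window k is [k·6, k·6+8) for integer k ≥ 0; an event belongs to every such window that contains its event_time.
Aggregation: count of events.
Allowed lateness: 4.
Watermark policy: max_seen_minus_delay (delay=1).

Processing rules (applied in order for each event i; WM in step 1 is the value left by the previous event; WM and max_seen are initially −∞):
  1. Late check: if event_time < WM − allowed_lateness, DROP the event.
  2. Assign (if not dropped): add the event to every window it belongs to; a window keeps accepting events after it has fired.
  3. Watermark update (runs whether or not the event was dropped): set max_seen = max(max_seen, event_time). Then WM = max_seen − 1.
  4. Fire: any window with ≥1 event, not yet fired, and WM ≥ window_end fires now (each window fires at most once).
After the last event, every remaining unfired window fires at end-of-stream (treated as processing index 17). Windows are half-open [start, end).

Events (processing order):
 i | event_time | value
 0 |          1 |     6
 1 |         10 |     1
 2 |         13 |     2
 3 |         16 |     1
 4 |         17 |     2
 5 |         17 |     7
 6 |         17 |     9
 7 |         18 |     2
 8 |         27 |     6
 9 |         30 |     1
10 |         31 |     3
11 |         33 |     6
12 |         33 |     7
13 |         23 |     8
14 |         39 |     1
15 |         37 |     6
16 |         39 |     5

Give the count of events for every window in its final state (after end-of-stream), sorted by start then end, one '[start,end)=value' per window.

[0,8)=1 [6,14)=2 [12,20)=6 [18,26)=1 [24,32)=3 [30,38)=5 [36,44)=3

i=0 t=1 v=6: → [0,8); WM=0
i=1 t=10 v=1: → [6,14); WM=9; [0,8) fires=1
i=2 t=13 v=2: → [12,20),[6,14); WM=12
i=3 t=16 v=1: → [12,20); WM=15; [6,14) fires=2
i=4 t=17 v=2: → [12,20); WM=16
i=5 t=17 v=7: → [12,20); WM=16
i=6 t=17 v=9: → [12,20); WM=16
i=7 t=18 v=2: → [18,26),[12,20); WM=17
i=8 t=27 v=6: → [24,32); WM=26; [12,20) fires=6 [18,26) fires=1
i=9 t=30 v=1: → [30,38),[24,32); WM=29
i=10 t=31 v=3: → [30,38),[24,32); WM=30
i=11 t=33 v=6: → [30,38); WM=32; [24,32) fires=3
i=12 t=33 v=7: → [30,38); WM=32
i=13 t=23 v=8: DROP (t<32-4); WM=32
i=14 t=39 v=1: → [36,44); WM=38; [30,38) fires=4
i=15 t=37 v=6: → [36,44),[30,38); WM=38
i=16 t=39 v=5: → [36,44); WM=38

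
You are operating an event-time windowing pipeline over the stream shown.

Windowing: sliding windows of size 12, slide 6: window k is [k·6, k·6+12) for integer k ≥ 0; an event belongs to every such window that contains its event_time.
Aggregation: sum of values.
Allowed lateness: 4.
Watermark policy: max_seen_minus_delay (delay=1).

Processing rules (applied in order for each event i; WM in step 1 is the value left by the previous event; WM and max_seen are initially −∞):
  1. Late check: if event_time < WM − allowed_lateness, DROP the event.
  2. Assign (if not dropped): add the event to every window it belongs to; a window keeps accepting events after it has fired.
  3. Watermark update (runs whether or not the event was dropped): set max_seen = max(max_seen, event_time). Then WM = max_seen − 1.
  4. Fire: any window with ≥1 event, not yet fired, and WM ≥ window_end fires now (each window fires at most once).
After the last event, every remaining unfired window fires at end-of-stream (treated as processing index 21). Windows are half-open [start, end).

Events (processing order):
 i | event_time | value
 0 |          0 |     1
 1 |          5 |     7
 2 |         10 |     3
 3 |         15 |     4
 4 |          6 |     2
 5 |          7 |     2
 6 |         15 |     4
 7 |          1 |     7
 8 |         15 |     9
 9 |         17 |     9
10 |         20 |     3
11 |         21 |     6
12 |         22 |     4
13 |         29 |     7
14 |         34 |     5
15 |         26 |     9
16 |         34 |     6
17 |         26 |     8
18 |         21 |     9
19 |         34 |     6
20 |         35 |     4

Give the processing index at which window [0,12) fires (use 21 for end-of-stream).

i=0 t=0 v=1: → [0,12); WM=-1
i=1 t=5 v=7: → [0,12); WM=4
i=2 t=10 v=3: → [6,18),[0,12); WM=9
i=3 t=15 v=4: → [12,24),[6,18); WM=14; [0,12) fires=11
i=4 t=6 v=2: DROP (t<14-4); WM=14
i=5 t=7 v=2: DROP (t<14-4); WM=14
i=6 t=15 v=4: → [12,24),[6,18); WM=14
i=7 t=1 v=7: DROP (t<14-4); WM=14
i=8 t=15 v=9: → [12,24),[6,18); WM=14
i=9 t=17 v=9: → [12,24),[6,18); WM=16
i=10 t=20 v=3: → [18,30),[12,24); WM=19; [6,18) fires=29
i=11 t=21 v=6: → [18,30),[12,24); WM=20
i=12 t=22 v=4: → [18,30),[12,24); WM=21
i=13 t=29 v=7: → [24,36),[18,30); WM=28; [12,24) fires=39
i=14 t=34 v=5: → [30,42),[24,36); WM=33; [18,30) fires=20
i=15 t=26 v=9: DROP (t<33-4); WM=33
i=16 t=34 v=6: → [30,42),[24,36); WM=33
i=17 t=26 v=8: DROP (t<33-4); WM=33
i=18 t=21 v=9: DROP (t<33-4); WM=33
i=19 t=34 v=6: → [30,42),[24,36); WM=33
i=20 t=35 v=4: → [30,42),[24,36); WM=34

3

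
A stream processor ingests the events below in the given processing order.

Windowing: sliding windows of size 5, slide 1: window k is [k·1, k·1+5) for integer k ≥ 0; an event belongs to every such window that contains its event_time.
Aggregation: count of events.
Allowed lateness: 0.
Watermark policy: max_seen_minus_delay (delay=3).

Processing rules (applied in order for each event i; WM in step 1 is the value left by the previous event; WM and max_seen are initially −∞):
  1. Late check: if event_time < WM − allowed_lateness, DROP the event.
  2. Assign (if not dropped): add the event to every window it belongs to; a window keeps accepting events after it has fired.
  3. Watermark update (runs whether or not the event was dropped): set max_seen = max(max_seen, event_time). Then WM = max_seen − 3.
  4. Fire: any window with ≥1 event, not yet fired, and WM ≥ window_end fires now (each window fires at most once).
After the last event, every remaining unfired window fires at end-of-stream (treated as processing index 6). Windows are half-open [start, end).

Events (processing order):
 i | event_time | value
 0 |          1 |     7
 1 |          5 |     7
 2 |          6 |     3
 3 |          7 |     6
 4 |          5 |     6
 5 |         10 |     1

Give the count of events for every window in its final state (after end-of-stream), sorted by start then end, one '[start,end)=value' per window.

[0,5)=1 [1,6)=3 [2,7)=3 [3,8)=4 [4,9)=4 [5,10)=4 [6,11)=3 [7,12)=2 [8,13)=1 [9,14)=1 [10,15)=1

i=0 t=1 v=7: → [1,6),[0,5); WM=-2
i=1 t=5 v=7: → [5,10),[4,9),[3,8),[2,7),[1,6); WM=2
i=2 t=6 v=3: → [6,11),[5,10),[4,9),[3,8),[2,7); WM=3
i=3 t=7 v=6: → [7,12),[6,11),[5,10),[4,9),[3,8); WM=4
i=4 t=5 v=6: → [5,10),[4,9),[3,8),[2,7),[1,6); WM=4
i=5 t=10 v=1: → [10,15),[9,14),[8,13),[7,12),[6,11); WM=7; [0,5) fires=1 [1,6) fires=3 [2,7) fires=3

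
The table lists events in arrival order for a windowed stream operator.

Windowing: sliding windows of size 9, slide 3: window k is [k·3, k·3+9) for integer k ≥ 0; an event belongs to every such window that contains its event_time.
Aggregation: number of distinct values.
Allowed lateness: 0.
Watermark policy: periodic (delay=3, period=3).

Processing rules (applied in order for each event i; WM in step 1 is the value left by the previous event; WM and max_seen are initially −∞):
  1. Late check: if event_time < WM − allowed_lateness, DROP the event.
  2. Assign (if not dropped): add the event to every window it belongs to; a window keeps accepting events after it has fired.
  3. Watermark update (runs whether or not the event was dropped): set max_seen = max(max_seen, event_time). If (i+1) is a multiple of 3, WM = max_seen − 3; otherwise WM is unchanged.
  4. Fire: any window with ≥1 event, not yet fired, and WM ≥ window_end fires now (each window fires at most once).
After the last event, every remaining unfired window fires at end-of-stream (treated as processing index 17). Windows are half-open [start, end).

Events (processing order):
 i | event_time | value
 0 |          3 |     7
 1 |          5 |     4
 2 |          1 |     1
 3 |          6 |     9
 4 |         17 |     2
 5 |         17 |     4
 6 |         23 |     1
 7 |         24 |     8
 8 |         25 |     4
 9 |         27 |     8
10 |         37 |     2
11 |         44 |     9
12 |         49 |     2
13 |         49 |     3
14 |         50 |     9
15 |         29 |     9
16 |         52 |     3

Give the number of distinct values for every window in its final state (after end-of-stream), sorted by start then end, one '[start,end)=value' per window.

[0,9)=4 [3,12)=3 [6,15)=1 [9,18)=2 [12,21)=2 [15,24)=3 [18,27)=3 [21,30)=3 [24,33)=2 [27,36)=1 [30,39)=1 [33,42)=1 [36,45)=2 [39,48)=1 [42,51)=3 [45,54)=3 [48,57)=3 [51,60)=1

i=0 t=3 v=7: → [3,12),[0,9); WM=−∞
i=1 t=5 v=4: → [3,12),[0,9); WM=−∞
i=2 t=1 v=1: → [0,9); WM=2
i=3 t=6 v=9: → [6,15),[3,12),[0,9); WM=2
i=4 t=17 v=2: → [15,24),[12,21),[9,18); WM=2
i=5 t=17 v=4: → [15,24),[12,21),[9,18); WM=14; [0,9) fires=4 [3,12) fires=3
i=6 t=23 v=1: → [21,30),[18,27),[15,24); WM=14
i=7 t=24 v=8: → [24,33),[21,30),[18,27); WM=14
i=8 t=25 v=4: → [24,33),[21,30),[18,27); WM=22; [6,15) fires=1 [9,18) fires=2 [12,21) fires=2
i=9 t=27 v=8: → [27,36),[24,33),[21,30); WM=22
i=10 t=37 v=2: → [36,45),[33,42),[30,39); WM=22
i=11 t=44 v=9: → [42,51),[39,48),[36,45); WM=41; [15,24) fires=3 [18,27) fires=3 [21,30) fires=3 [24,33) fires=2 [27,36) fires=1 [30,39) fires=1
i=12 t=49 v=2: → [48,57),[45,54),[42,51); WM=41
i=13 t=49 v=3: → [48,57),[45,54),[42,51); WM=41
i=14 t=50 v=9: → [48,57),[45,54),[42,51); WM=47; [33,42) fires=1 [36,45) fires=2
i=15 t=29 v=9: DROP (t<47-0); WM=47
i=16 t=52 v=3: → [51,60),[48,57),[45,54); WM=47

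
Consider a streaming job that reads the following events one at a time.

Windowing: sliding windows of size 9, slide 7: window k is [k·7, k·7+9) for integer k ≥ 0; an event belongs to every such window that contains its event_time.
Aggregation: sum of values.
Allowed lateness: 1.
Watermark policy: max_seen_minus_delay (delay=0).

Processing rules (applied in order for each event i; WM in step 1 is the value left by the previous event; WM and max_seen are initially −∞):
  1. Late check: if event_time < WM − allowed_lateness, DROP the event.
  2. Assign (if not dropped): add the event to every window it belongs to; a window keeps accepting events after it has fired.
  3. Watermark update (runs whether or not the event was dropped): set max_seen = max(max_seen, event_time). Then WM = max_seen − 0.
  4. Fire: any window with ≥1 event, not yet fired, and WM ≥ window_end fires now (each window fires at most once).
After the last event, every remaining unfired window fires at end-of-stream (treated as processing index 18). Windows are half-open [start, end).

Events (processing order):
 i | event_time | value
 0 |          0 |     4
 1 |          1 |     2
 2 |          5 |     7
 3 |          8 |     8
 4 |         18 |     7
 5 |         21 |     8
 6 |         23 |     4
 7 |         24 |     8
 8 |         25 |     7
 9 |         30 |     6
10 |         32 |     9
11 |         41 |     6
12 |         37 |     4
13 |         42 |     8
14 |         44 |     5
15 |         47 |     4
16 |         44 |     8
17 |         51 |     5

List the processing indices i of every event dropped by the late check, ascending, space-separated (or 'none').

i=0 t=0 v=4: → [0,9); WM=0
i=1 t=1 v=2: → [0,9); WM=1
i=2 t=5 v=7: → [0,9); WM=5
i=3 t=8 v=8: → [7,16),[0,9); WM=8
i=4 t=18 v=7: → [14,23); WM=18; [0,9) fires=21 [7,16) fires=8
i=5 t=21 v=8: → [21,30),[14,23); WM=21
i=6 t=23 v=4: → [21,30); WM=23; [14,23) fires=15
i=7 t=24 v=8: → [21,30); WM=24
i=8 t=25 v=7: → [21,30); WM=25
i=9 t=30 v=6: → [28,37); WM=30; [21,30) fires=27
i=10 t=32 v=9: → [28,37); WM=32
i=11 t=41 v=6: → [35,44); WM=41; [28,37) fires=15
i=12 t=37 v=4: DROP (t<41-1); WM=41
i=13 t=42 v=8: → [42,51),[35,44); WM=42
i=14 t=44 v=5: → [42,51); WM=44; [35,44) fires=14
i=15 t=47 v=4: → [42,51); WM=47
i=16 t=44 v=8: DROP (t<47-1); WM=47
i=17 t=51 v=5: → [49,58); WM=51; [42,51) fires=17

12 16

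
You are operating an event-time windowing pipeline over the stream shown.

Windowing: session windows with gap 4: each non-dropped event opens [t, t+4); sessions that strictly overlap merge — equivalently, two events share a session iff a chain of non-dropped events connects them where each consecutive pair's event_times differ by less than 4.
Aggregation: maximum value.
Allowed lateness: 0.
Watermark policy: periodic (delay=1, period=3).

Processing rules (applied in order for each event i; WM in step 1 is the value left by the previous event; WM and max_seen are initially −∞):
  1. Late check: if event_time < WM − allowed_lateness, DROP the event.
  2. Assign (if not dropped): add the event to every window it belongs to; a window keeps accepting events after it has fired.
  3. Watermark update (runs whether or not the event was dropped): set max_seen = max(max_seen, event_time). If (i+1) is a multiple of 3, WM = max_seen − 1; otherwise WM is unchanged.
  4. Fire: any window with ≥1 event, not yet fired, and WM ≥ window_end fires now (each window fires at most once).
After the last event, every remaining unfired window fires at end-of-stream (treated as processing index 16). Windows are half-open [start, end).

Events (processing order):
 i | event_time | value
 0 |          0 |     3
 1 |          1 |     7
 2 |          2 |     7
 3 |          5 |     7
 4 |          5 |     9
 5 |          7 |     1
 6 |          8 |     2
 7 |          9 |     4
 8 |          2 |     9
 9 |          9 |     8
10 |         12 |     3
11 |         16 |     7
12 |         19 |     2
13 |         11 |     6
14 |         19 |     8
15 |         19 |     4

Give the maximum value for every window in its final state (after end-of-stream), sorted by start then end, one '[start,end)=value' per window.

i=0 t=0 v=3: → [0,4); WM=−∞
i=1 t=1 v=7: → [0,5); WM=−∞
i=2 t=2 v=7: → [0,6); WM=1
i=3 t=5 v=7: → [0,9); WM=1
i=4 t=5 v=9: → [0,9); WM=1
i=5 t=7 v=1: → [0,11); WM=6
i=6 t=8 v=2: → [0,12); WM=6
i=7 t=9 v=4: → [0,13); WM=6
i=8 t=2 v=9: DROP (t<6-0); WM=8
i=9 t=9 v=8: → [0,13); WM=8
i=10 t=12 v=3: → [0,16); WM=8
i=11 t=16 v=7: → [16,20); WM=15
i=12 t=19 v=2: → [16,23); WM=15
i=13 t=11 v=6: DROP (t<15-0); WM=15
i=14 t=19 v=8: → [16,23); WM=18
i=15 t=19 v=4: → [16,23); WM=18

[0,16)=9 [16,23)=8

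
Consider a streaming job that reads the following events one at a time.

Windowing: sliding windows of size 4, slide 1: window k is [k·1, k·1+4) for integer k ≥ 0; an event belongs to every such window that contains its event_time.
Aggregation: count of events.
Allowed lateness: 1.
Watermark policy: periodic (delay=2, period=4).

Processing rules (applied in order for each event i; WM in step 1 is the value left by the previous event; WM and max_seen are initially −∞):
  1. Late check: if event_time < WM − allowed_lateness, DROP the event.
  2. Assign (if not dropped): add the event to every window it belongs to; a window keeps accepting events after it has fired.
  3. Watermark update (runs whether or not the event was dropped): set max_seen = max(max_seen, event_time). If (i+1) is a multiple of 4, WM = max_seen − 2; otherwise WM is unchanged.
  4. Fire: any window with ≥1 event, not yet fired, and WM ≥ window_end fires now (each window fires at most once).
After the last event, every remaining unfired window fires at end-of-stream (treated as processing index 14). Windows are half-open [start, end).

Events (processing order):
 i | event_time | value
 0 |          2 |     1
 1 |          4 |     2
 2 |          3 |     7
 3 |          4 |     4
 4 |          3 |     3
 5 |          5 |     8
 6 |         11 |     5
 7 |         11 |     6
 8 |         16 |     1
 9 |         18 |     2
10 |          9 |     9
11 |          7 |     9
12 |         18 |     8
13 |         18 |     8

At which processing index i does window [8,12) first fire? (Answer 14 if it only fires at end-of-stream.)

11

i=0 t=2 v=1: → [2,6),[1,5),[0,4); WM=−∞
i=1 t=4 v=2: → [4,8),[3,7),[2,6),[1,5); WM=−∞
i=2 t=3 v=7: → [3,7),[2,6),[1,5),[0,4); WM=−∞
i=3 t=4 v=4: → [4,8),[3,7),[2,6),[1,5); WM=2
i=4 t=3 v=3: → [3,7),[2,6),[1,5),[0,4); WM=2
i=5 t=5 v=8: → [5,9),[4,8),[3,7),[2,6); WM=2
i=6 t=11 v=5: → [11,15),[10,14),[9,13),[8,12); WM=2
i=7 t=11 v=6: → [11,15),[10,14),[9,13),[8,12); WM=9; [0,4) fires=3 [1,5) fires=5 [2,6) fires=6 [3,7) fires=5 [4,8) fires=3 [5,9) fires=1
i=8 t=16 v=1: → [16,20),[15,19),[14,18),[13,17); WM=9
i=9 t=18 v=2: → [18,22),[17,21),[16,20),[15,19); WM=9
i=10 t=9 v=9: → [9,13),[8,12),[7,11),[6,10); WM=9
i=11 t=7 v=9: DROP (t<9-1); WM=16; [6,10) fires=1 [7,11) fires=1 [8,12) fires=3 [9,13) fires=3 [10,14) fires=2 [11,15) fires=2
i=12 t=18 v=8: → [18,22),[17,21),[16,20),[15,19); WM=16
i=13 t=18 v=8: → [18,22),[17,21),[16,20),[15,19); WM=16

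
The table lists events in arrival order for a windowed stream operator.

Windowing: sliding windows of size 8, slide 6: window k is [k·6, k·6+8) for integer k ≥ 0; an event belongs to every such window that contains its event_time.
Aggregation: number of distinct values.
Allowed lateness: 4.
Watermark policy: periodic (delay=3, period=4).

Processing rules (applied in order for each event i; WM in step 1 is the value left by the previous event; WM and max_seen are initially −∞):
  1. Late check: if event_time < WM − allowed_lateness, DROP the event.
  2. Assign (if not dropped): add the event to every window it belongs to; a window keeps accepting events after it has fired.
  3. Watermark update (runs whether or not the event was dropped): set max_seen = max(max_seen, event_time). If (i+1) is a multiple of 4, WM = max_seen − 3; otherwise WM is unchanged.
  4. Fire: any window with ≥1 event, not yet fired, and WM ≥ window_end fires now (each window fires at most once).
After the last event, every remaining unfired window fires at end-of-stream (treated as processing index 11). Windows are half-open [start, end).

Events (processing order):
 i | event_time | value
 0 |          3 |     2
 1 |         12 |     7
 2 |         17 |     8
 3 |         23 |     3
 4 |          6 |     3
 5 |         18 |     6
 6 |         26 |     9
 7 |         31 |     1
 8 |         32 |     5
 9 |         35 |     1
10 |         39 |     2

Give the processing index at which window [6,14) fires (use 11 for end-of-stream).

3

i=0 t=3 v=2: → [0,8); WM=−∞
i=1 t=12 v=7: → [12,20),[6,14); WM=−∞
i=2 t=17 v=8: → [12,20); WM=−∞
i=3 t=23 v=3: → [18,26); WM=20; [0,8) fires=1 [6,14) fires=1 [12,20) fires=2
i=4 t=6 v=3: DROP (t<20-4); WM=20
i=5 t=18 v=6: → [18,26),[12,20); WM=20
i=6 t=26 v=9: → [24,32); WM=20
i=7 t=31 v=1: → [30,38),[24,32); WM=28; [18,26) fires=2
i=8 t=32 v=5: → [30,38); WM=28
i=9 t=35 v=1: → [30,38); WM=28
i=10 t=39 v=2: → [36,44); WM=28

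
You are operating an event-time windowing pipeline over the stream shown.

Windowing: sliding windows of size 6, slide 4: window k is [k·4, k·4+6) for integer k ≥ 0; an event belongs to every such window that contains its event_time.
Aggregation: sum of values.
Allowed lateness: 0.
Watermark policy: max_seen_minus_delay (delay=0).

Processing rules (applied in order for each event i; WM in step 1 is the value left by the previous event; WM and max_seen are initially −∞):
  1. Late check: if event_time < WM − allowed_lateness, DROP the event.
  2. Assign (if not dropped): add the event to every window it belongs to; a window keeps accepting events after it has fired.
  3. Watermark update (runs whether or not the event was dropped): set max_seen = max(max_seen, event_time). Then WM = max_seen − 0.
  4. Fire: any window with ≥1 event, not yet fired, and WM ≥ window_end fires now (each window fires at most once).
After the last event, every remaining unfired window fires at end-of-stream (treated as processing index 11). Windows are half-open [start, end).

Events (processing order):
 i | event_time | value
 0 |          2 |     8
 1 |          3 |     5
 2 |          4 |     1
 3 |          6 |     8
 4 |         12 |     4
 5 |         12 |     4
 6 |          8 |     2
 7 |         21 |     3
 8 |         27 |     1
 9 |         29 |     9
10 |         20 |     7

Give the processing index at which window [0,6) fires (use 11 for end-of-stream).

i=0 t=2 v=8: → [0,6); WM=2
i=1 t=3 v=5: → [0,6); WM=3
i=2 t=4 v=1: → [4,10),[0,6); WM=4
i=3 t=6 v=8: → [4,10); WM=6; [0,6) fires=14
i=4 t=12 v=4: → [12,18),[8,14); WM=12; [4,10) fires=9
i=5 t=12 v=4: → [12,18),[8,14); WM=12
i=6 t=8 v=2: DROP (t<12-0); WM=12
i=7 t=21 v=3: → [20,26),[16,22); WM=21; [8,14) fires=8 [12,18) fires=8
i=8 t=27 v=1: → [24,30); WM=27; [16,22) fires=3 [20,26) fires=3
i=9 t=29 v=9: → [28,34),[24,30); WM=29
i=10 t=20 v=7: DROP (t<29-0); WM=29

3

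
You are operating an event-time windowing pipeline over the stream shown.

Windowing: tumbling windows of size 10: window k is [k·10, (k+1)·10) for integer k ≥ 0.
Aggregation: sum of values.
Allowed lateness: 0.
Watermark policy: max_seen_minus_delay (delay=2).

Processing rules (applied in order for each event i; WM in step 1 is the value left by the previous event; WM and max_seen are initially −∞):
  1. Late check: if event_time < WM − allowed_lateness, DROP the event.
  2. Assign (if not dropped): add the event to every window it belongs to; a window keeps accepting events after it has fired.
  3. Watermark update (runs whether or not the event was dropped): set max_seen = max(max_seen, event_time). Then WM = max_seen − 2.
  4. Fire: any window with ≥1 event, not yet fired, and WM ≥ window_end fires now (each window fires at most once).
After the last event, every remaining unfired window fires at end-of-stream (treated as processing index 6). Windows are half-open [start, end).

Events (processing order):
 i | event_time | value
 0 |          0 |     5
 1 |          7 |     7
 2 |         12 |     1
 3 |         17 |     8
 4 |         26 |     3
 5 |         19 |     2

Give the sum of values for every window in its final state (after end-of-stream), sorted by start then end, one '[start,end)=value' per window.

i=0 t=0 v=5: → [0,10); WM=-2
i=1 t=7 v=7: → [0,10); WM=5
i=2 t=12 v=1: → [10,20); WM=10; [0,10) fires=12
i=3 t=17 v=8: → [10,20); WM=15
i=4 t=26 v=3: → [20,30); WM=24; [10,20) fires=9
i=5 t=19 v=2: DROP (t<24-0); WM=24

[0,10)=12 [10,20)=9 [20,30)=3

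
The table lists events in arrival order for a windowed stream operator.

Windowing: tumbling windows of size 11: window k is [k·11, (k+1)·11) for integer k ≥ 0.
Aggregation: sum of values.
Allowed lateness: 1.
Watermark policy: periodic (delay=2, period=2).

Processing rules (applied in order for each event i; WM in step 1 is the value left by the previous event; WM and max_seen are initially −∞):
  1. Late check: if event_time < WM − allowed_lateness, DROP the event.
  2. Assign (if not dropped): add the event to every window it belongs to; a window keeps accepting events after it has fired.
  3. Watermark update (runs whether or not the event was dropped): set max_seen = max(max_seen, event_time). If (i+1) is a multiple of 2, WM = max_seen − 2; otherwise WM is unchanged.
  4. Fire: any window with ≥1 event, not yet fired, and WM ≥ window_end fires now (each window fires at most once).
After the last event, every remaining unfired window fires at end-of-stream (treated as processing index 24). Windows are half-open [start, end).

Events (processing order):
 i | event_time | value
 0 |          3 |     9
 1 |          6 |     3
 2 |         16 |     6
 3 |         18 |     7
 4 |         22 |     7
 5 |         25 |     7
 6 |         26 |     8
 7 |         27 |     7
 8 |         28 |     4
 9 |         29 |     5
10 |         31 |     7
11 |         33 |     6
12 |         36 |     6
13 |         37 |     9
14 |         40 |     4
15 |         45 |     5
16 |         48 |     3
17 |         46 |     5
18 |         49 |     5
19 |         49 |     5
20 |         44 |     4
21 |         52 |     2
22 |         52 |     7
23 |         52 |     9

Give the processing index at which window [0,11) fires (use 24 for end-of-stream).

3

i=0 t=3 v=9: → [0,11); WM=−∞
i=1 t=6 v=3: → [0,11); WM=4
i=2 t=16 v=6: → [11,22); WM=4
i=3 t=18 v=7: → [11,22); WM=16; [0,11) fires=12
i=4 t=22 v=7: → [22,33); WM=16
i=5 t=25 v=7: → [22,33); WM=23; [11,22) fires=13
i=6 t=26 v=8: → [22,33); WM=23
i=7 t=27 v=7: → [22,33); WM=25
i=8 t=28 v=4: → [22,33); WM=25
i=9 t=29 v=5: → [22,33); WM=27
i=10 t=31 v=7: → [22,33); WM=27
i=11 t=33 v=6: → [33,44); WM=31
i=12 t=36 v=6: → [33,44); WM=31
i=13 t=37 v=9: → [33,44); WM=35; [22,33) fires=45
i=14 t=40 v=4: → [33,44); WM=35
i=15 t=45 v=5: → [44,55); WM=43
i=16 t=48 v=3: → [44,55); WM=43
i=17 t=46 v=5: → [44,55); WM=46; [33,44) fires=25
i=18 t=49 v=5: → [44,55); WM=46
i=19 t=49 v=5: → [44,55); WM=47
i=20 t=44 v=4: DROP (t<47-1); WM=47
i=21 t=52 v=2: → [44,55); WM=50
i=22 t=52 v=7: → [44,55); WM=50
i=23 t=52 v=9: → [44,55); WM=50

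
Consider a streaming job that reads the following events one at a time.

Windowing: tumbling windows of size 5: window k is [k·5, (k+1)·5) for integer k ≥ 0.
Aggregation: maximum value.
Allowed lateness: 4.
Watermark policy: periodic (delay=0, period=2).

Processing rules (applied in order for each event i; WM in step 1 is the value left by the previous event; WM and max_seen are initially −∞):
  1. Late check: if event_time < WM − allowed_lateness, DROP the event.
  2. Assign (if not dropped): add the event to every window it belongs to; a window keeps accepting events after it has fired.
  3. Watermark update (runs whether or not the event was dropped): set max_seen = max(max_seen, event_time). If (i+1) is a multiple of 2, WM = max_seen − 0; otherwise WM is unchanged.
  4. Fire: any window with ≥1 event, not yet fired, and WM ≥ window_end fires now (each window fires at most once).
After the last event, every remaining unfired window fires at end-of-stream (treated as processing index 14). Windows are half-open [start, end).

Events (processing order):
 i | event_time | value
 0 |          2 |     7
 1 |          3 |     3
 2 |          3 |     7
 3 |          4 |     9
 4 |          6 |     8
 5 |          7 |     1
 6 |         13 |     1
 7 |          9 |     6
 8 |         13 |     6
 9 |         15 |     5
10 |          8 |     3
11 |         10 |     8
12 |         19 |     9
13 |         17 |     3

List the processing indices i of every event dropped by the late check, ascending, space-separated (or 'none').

10 11

i=0 t=2 v=7: → [0,5); WM=−∞
i=1 t=3 v=3: → [0,5); WM=3
i=2 t=3 v=7: → [0,5); WM=3
i=3 t=4 v=9: → [0,5); WM=4
i=4 t=6 v=8: → [5,10); WM=4
i=5 t=7 v=1: → [5,10); WM=7; [0,5) fires=9
i=6 t=13 v=1: → [10,15); WM=7
i=7 t=9 v=6: → [5,10); WM=13; [5,10) fires=8
i=8 t=13 v=6: → [10,15); WM=13
i=9 t=15 v=5: → [15,20); WM=15; [10,15) fires=6
i=10 t=8 v=3: DROP (t<15-4); WM=15
i=11 t=10 v=8: DROP (t<15-4); WM=15
i=12 t=19 v=9: → [15,20); WM=15
i=13 t=17 v=3: → [15,20); WM=19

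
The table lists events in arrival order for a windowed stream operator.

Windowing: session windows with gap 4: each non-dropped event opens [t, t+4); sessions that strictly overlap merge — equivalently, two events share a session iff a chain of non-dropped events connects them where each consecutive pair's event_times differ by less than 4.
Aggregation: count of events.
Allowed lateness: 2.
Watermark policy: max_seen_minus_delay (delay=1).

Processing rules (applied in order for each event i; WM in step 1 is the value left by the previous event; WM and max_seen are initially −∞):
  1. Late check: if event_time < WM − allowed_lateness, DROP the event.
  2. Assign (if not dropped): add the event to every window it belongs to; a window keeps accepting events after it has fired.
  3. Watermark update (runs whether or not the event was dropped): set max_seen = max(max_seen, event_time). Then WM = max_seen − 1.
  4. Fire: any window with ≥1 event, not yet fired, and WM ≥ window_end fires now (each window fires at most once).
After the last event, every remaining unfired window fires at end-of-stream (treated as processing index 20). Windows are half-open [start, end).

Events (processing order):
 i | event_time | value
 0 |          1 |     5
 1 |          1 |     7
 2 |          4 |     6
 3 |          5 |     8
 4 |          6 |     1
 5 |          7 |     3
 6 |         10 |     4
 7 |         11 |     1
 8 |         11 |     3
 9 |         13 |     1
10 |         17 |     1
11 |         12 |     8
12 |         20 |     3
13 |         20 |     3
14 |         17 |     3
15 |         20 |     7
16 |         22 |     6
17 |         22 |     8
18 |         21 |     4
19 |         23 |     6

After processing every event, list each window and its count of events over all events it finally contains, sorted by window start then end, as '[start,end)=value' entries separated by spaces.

[1,17)=10 [17,27)=9

i=0 t=1 v=5: → [1,5); WM=0
i=1 t=1 v=7: → [1,5); WM=0
i=2 t=4 v=6: → [1,8); WM=3
i=3 t=5 v=8: → [1,9); WM=4
i=4 t=6 v=1: → [1,10); WM=5
i=5 t=7 v=3: → [1,11); WM=6
i=6 t=10 v=4: → [1,14); WM=9
i=7 t=11 v=1: → [1,15); WM=10
i=8 t=11 v=3: → [1,15); WM=10
i=9 t=13 v=1: → [1,17); WM=12
i=10 t=17 v=1: → [17,21); WM=16
i=11 t=12 v=8: DROP (t<16-2); WM=16
i=12 t=20 v=3: → [17,24); WM=19
i=13 t=20 v=3: → [17,24); WM=19
i=14 t=17 v=3: → [17,24); WM=19
i=15 t=20 v=7: → [17,24); WM=19
i=16 t=22 v=6: → [17,26); WM=21
i=17 t=22 v=8: → [17,26); WM=21
i=18 t=21 v=4: → [17,26); WM=21
i=19 t=23 v=6: → [17,27); WM=22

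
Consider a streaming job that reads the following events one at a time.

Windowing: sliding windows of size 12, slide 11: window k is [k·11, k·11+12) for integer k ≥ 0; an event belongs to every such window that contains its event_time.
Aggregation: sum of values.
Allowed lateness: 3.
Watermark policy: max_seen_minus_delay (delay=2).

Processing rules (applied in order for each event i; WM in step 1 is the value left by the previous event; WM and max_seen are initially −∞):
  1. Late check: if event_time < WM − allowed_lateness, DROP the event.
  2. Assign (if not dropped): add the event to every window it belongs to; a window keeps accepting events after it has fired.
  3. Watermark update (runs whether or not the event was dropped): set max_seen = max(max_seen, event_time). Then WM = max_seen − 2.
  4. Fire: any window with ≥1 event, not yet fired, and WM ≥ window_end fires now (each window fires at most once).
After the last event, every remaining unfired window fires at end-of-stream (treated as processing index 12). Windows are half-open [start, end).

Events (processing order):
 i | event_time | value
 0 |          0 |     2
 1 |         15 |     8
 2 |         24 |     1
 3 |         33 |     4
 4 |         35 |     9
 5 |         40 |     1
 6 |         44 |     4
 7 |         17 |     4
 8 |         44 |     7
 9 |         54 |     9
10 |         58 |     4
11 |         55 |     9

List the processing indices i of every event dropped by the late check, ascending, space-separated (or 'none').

7

i=0 t=0 v=2: → [0,12); WM=-2
i=1 t=15 v=8: → [11,23); WM=13; [0,12) fires=2
i=2 t=24 v=1: → [22,34); WM=22
i=3 t=33 v=4: → [33,45),[22,34); WM=31; [11,23) fires=8
i=4 t=35 v=9: → [33,45); WM=33
i=5 t=40 v=1: → [33,45); WM=38; [22,34) fires=5
i=6 t=44 v=4: → [44,56),[33,45); WM=42
i=7 t=17 v=4: DROP (t<42-3); WM=42
i=8 t=44 v=7: → [44,56),[33,45); WM=42
i=9 t=54 v=9: → [44,56); WM=52; [33,45) fires=25
i=10 t=58 v=4: → [55,67); WM=56; [44,56) fires=20
i=11 t=55 v=9: → [55,67),[44,56); WM=56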